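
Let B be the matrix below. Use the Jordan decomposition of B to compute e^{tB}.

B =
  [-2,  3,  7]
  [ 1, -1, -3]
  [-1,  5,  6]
e^{tB} =
  [5*t^2*exp(t)/2 - 3*t*exp(t) + exp(t), 10*t^2*exp(t) + 3*t*exp(t), 5*t^2*exp(t)/2 + 7*t*exp(t)]
  [-t^2*exp(t) + t*exp(t), -4*t^2*exp(t) - 2*t*exp(t) + exp(t), -t^2*exp(t) - 3*t*exp(t)]
  [3*t^2*exp(t)/2 - t*exp(t), 6*t^2*exp(t) + 5*t*exp(t), 3*t^2*exp(t)/2 + 5*t*exp(t) + exp(t)]

Strategy: write B = P · J · P⁻¹ where J is a Jordan canonical form, so e^{tB} = P · e^{tJ} · P⁻¹, and e^{tJ} can be computed block-by-block.

B has Jordan form
J =
  [1, 1, 0]
  [0, 1, 1]
  [0, 0, 1]
(up to reordering of blocks).

Per-block formulas:
  For a 3×3 Jordan block J_3(1): exp(t · J_3(1)) = e^(1t)·(I + t·N + (t^2/2)·N^2), where N is the 3×3 nilpotent shift.

After assembling e^{tJ} and conjugating by P, we get:

e^{tB} =
  [5*t^2*exp(t)/2 - 3*t*exp(t) + exp(t), 10*t^2*exp(t) + 3*t*exp(t), 5*t^2*exp(t)/2 + 7*t*exp(t)]
  [-t^2*exp(t) + t*exp(t), -4*t^2*exp(t) - 2*t*exp(t) + exp(t), -t^2*exp(t) - 3*t*exp(t)]
  [3*t^2*exp(t)/2 - t*exp(t), 6*t^2*exp(t) + 5*t*exp(t), 3*t^2*exp(t)/2 + 5*t*exp(t) + exp(t)]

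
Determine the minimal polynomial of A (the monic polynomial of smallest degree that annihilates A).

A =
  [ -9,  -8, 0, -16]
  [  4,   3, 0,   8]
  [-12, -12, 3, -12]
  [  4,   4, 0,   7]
x^2 - 2*x - 3

The characteristic polynomial is χ_A(x) = (x - 3)^2*(x + 1)^2, so the eigenvalues are known. The minimal polynomial is
  m_A(x) = Π_λ (x − λ)^{k_λ}
where k_λ is the size of the *largest* Jordan block for λ (equivalently, the smallest k with (A − λI)^k v = 0 for every generalised eigenvector v of λ).

  λ = -1: largest Jordan block has size 1, contributing (x + 1)
  λ = 3: largest Jordan block has size 1, contributing (x − 3)

So m_A(x) = (x - 3)*(x + 1) = x^2 - 2*x - 3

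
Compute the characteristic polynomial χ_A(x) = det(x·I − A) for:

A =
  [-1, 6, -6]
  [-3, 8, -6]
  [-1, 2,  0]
x^3 - 7*x^2 + 16*x - 12

Expanding det(x·I − A) (e.g. by cofactor expansion or by noting that A is similar to its Jordan form J, which has the same characteristic polynomial as A) gives
  χ_A(x) = x^3 - 7*x^2 + 16*x - 12
which factors as (x - 3)*(x - 2)^2. The eigenvalues (with algebraic multiplicities) are λ = 2 with multiplicity 2, λ = 3 with multiplicity 1.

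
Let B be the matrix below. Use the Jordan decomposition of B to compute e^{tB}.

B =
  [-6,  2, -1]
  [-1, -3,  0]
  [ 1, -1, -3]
e^{tB} =
  [t^2*exp(-4*t)/2 - 2*t*exp(-4*t) + exp(-4*t), -t^2*exp(-4*t)/2 + 2*t*exp(-4*t), t^2*exp(-4*t)/2 - t*exp(-4*t)]
  [t^2*exp(-4*t)/2 - t*exp(-4*t), -t^2*exp(-4*t)/2 + t*exp(-4*t) + exp(-4*t), t^2*exp(-4*t)/2]
  [t*exp(-4*t), -t*exp(-4*t), t*exp(-4*t) + exp(-4*t)]

Strategy: write B = P · J · P⁻¹ where J is a Jordan canonical form, so e^{tB} = P · e^{tJ} · P⁻¹, and e^{tJ} can be computed block-by-block.

B has Jordan form
J =
  [-4,  1,  0]
  [ 0, -4,  1]
  [ 0,  0, -4]
(up to reordering of blocks).

Per-block formulas:
  For a 3×3 Jordan block J_3(-4): exp(t · J_3(-4)) = e^(-4t)·(I + t·N + (t^2/2)·N^2), where N is the 3×3 nilpotent shift.

After assembling e^{tJ} and conjugating by P, we get:

e^{tB} =
  [t^2*exp(-4*t)/2 - 2*t*exp(-4*t) + exp(-4*t), -t^2*exp(-4*t)/2 + 2*t*exp(-4*t), t^2*exp(-4*t)/2 - t*exp(-4*t)]
  [t^2*exp(-4*t)/2 - t*exp(-4*t), -t^2*exp(-4*t)/2 + t*exp(-4*t) + exp(-4*t), t^2*exp(-4*t)/2]
  [t*exp(-4*t), -t*exp(-4*t), t*exp(-4*t) + exp(-4*t)]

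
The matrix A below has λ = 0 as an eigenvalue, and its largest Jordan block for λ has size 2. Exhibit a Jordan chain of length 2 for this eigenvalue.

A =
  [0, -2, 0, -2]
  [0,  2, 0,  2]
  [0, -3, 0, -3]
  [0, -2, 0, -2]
A Jordan chain for λ = 0 of length 2:
v_1 = (-2, 2, -3, -2)ᵀ
v_2 = (0, 1, 0, 0)ᵀ

Let N = A − (0)·I. We want v_2 with N^2 v_2 = 0 but N^1 v_2 ≠ 0; then v_{j-1} := N · v_j for j = 2, …, 2.

Pick v_2 = (0, 1, 0, 0)ᵀ.
Then v_1 = N · v_2 = (-2, 2, -3, -2)ᵀ.

Sanity check: (A − (0)·I) v_1 = (0, 0, 0, 0)ᵀ = 0. ✓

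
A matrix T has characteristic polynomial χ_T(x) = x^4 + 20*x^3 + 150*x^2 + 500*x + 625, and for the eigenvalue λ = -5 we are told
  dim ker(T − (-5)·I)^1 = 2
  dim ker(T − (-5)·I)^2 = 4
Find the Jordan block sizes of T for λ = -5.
Block sizes for λ = -5: [2, 2]

From the dimensions of kernels of powers, the number of Jordan blocks of size at least j is d_j − d_{j−1} where d_j = dim ker(N^j) (with d_0 = 0). Computing the differences gives [2, 2].
The number of blocks of size exactly k is (#blocks of size ≥ k) − (#blocks of size ≥ k + 1), so the partition is: 2 block(s) of size 2.
In nonincreasing order the block sizes are [2, 2].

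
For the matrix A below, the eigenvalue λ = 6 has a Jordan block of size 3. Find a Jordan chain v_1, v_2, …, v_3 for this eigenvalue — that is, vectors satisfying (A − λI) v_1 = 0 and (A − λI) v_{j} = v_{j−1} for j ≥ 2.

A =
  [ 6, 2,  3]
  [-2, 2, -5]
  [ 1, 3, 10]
A Jordan chain for λ = 6 of length 3:
v_1 = (-1, 3, -2)ᵀ
v_2 = (0, -2, 1)ᵀ
v_3 = (1, 0, 0)ᵀ

Let N = A − (6)·I. We want v_3 with N^3 v_3 = 0 but N^2 v_3 ≠ 0; then v_{j-1} := N · v_j for j = 3, …, 2.

Pick v_3 = (1, 0, 0)ᵀ.
Then v_2 = N · v_3 = (0, -2, 1)ᵀ.
Then v_1 = N · v_2 = (-1, 3, -2)ᵀ.

Sanity check: (A − (6)·I) v_1 = (0, 0, 0)ᵀ = 0. ✓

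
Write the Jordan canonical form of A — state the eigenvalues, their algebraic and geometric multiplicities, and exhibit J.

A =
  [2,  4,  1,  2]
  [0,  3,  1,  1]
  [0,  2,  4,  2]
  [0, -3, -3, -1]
J_2(2) ⊕ J_2(2)

The characteristic polynomial is
  det(x·I − A) = x^4 - 8*x^3 + 24*x^2 - 32*x + 16 = (x - 2)^4

Eigenvalues and multiplicities (the geometric multiplicity of λ is n − rank(A − λI), which equals the number of Jordan blocks for λ):
  λ = 2: algebraic multiplicity = 4, geometric multiplicity = 2

Determining the block sizes for each eigenvalue:
  λ = 2: with am = 4 and gm = 2, the partition is not yet determined (e.g. several partitions of 4 into 2 parts exist). Let N = A − (2)·I. Computing rank(N^1) = 2, rank(N^2) = 0; the number of blocks of size ≥ j is rank(N^{j−1}) − rank(N^j), giving [2, 2]. So we have 2 block(s) of size 2 → block sizes [2, 2]

Assembling the blocks gives a Jordan form
J =
  [2, 1, 0, 0]
  [0, 2, 0, 0]
  [0, 0, 2, 1]
  [0, 0, 0, 2]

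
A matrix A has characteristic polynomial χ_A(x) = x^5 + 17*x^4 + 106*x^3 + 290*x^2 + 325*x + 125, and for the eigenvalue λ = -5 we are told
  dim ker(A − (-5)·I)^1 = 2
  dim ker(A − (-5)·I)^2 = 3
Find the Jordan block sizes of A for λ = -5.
Block sizes for λ = -5: [2, 1]

From the dimensions of kernels of powers, the number of Jordan blocks of size at least j is d_j − d_{j−1} where d_j = dim ker(N^j) (with d_0 = 0). Computing the differences gives [2, 1].
The number of blocks of size exactly k is (#blocks of size ≥ k) − (#blocks of size ≥ k + 1), so the partition is: 1 block(s) of size 1, 1 block(s) of size 2.
In nonincreasing order the block sizes are [2, 1].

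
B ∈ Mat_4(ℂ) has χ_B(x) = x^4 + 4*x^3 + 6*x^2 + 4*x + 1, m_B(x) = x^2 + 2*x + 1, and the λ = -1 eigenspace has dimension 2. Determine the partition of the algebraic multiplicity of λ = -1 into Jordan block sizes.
Block sizes for λ = -1: [2, 2]

Step 1 — from the characteristic polynomial, algebraic multiplicity of λ = -1 is 4. From dim ker(B − (-1)·I) = 2, there are exactly 2 Jordan blocks for λ = -1.
Step 2 — from the minimal polynomial, the factor (x + 1)^2 tells us the largest block for λ = -1 has size 2.
Step 3 — with total size 4, 2 blocks, and largest block 2, the block sizes (in nonincreasing order) are [2, 2].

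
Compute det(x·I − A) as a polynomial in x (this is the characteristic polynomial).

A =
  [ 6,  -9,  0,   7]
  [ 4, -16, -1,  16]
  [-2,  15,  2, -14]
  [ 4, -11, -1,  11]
x^4 - 3*x^3 - 19*x^2 + 87*x - 90

Expanding det(x·I − A) (e.g. by cofactor expansion or by noting that A is similar to its Jordan form J, which has the same characteristic polynomial as A) gives
  χ_A(x) = x^4 - 3*x^3 - 19*x^2 + 87*x - 90
which factors as (x - 3)^2*(x - 2)*(x + 5). The eigenvalues (with algebraic multiplicities) are λ = -5 with multiplicity 1, λ = 2 with multiplicity 1, λ = 3 with multiplicity 2.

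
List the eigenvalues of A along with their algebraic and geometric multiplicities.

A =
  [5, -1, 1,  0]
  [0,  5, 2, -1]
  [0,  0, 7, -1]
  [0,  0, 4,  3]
λ = 5: alg = 4, geom = 2

Step 1 — factor the characteristic polynomial to read off the algebraic multiplicities:
  χ_A(x) = (x - 5)^4

Step 2 — compute geometric multiplicities via the rank-nullity identity g(λ) = n − rank(A − λI):
  rank(A − (5)·I) = 2, so dim ker(A − (5)·I) = n − 2 = 2

Summary:
  λ = 5: algebraic multiplicity = 4, geometric multiplicity = 2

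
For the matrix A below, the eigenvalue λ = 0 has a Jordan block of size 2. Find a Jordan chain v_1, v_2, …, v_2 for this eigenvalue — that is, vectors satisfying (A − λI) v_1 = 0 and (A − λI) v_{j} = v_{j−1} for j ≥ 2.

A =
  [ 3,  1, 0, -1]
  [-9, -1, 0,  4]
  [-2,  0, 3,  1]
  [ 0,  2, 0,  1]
A Jordan chain for λ = 0 of length 2:
v_1 = (1, -1, 0, 2)ᵀ
v_2 = (0, 1, 0, 0)ᵀ

Let N = A − (0)·I. We want v_2 with N^2 v_2 = 0 but N^1 v_2 ≠ 0; then v_{j-1} := N · v_j for j = 2, …, 2.

Pick v_2 = (0, 1, 0, 0)ᵀ.
Then v_1 = N · v_2 = (1, -1, 0, 2)ᵀ.

Sanity check: (A − (0)·I) v_1 = (0, 0, 0, 0)ᵀ = 0. ✓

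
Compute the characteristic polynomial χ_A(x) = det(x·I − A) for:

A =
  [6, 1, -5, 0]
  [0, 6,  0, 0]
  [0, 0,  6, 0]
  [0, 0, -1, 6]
x^4 - 24*x^3 + 216*x^2 - 864*x + 1296

Expanding det(x·I − A) (e.g. by cofactor expansion or by noting that A is similar to its Jordan form J, which has the same characteristic polynomial as A) gives
  χ_A(x) = x^4 - 24*x^3 + 216*x^2 - 864*x + 1296
which factors as (x - 6)^4. The eigenvalues (with algebraic multiplicities) are λ = 6 with multiplicity 4.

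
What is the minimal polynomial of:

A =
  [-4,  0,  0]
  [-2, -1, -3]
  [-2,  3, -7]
x^2 + 8*x + 16

The characteristic polynomial is χ_A(x) = (x + 4)^3, so the eigenvalues are known. The minimal polynomial is
  m_A(x) = Π_λ (x − λ)^{k_λ}
where k_λ is the size of the *largest* Jordan block for λ (equivalently, the smallest k with (A − λI)^k v = 0 for every generalised eigenvector v of λ).

  λ = -4: largest Jordan block has size 2, contributing (x + 4)^2

So m_A(x) = (x + 4)^2 = x^2 + 8*x + 16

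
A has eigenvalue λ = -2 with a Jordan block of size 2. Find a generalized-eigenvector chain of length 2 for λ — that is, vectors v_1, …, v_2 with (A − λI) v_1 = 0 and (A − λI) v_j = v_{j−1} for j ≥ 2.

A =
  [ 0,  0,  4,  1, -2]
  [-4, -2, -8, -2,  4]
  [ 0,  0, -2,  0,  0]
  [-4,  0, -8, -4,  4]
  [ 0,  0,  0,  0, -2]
A Jordan chain for λ = -2 of length 2:
v_1 = (2, -4, 0, -4, 0)ᵀ
v_2 = (1, 0, 0, 0, 0)ᵀ

Let N = A − (-2)·I. We want v_2 with N^2 v_2 = 0 but N^1 v_2 ≠ 0; then v_{j-1} := N · v_j for j = 2, …, 2.

Pick v_2 = (1, 0, 0, 0, 0)ᵀ.
Then v_1 = N · v_2 = (2, -4, 0, -4, 0)ᵀ.

Sanity check: (A − (-2)·I) v_1 = (0, 0, 0, 0, 0)ᵀ = 0. ✓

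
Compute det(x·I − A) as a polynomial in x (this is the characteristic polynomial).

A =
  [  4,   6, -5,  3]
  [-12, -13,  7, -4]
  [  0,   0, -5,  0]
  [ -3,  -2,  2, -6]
x^4 + 20*x^3 + 150*x^2 + 500*x + 625

Expanding det(x·I − A) (e.g. by cofactor expansion or by noting that A is similar to its Jordan form J, which has the same characteristic polynomial as A) gives
  χ_A(x) = x^4 + 20*x^3 + 150*x^2 + 500*x + 625
which factors as (x + 5)^4. The eigenvalues (with algebraic multiplicities) are λ = -5 with multiplicity 4.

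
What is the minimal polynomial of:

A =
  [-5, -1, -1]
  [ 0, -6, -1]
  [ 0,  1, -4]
x^2 + 10*x + 25

The characteristic polynomial is χ_A(x) = (x + 5)^3, so the eigenvalues are known. The minimal polynomial is
  m_A(x) = Π_λ (x − λ)^{k_λ}
where k_λ is the size of the *largest* Jordan block for λ (equivalently, the smallest k with (A − λI)^k v = 0 for every generalised eigenvector v of λ).

  λ = -5: largest Jordan block has size 2, contributing (x + 5)^2

So m_A(x) = (x + 5)^2 = x^2 + 10*x + 25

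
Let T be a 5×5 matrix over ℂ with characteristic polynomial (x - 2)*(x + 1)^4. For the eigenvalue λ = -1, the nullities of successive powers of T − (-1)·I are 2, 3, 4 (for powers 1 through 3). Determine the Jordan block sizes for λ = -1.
Block sizes for λ = -1: [3, 1]

From the dimensions of kernels of powers, the number of Jordan blocks of size at least j is d_j − d_{j−1} where d_j = dim ker(N^j) (with d_0 = 0). Computing the differences gives [2, 1, 1].
The number of blocks of size exactly k is (#blocks of size ≥ k) − (#blocks of size ≥ k + 1), so the partition is: 1 block(s) of size 1, 1 block(s) of size 3.
In nonincreasing order the block sizes are [3, 1].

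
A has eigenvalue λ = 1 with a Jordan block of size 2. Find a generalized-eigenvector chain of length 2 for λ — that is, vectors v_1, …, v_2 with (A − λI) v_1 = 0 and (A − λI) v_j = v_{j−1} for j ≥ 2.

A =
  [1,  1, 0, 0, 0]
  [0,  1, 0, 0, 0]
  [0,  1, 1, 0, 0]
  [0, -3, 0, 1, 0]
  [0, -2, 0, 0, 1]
A Jordan chain for λ = 1 of length 2:
v_1 = (1, 0, 1, -3, -2)ᵀ
v_2 = (0, 1, 0, 0, 0)ᵀ

Let N = A − (1)·I. We want v_2 with N^2 v_2 = 0 but N^1 v_2 ≠ 0; then v_{j-1} := N · v_j for j = 2, …, 2.

Pick v_2 = (0, 1, 0, 0, 0)ᵀ.
Then v_1 = N · v_2 = (1, 0, 1, -3, -2)ᵀ.

Sanity check: (A − (1)·I) v_1 = (0, 0, 0, 0, 0)ᵀ = 0. ✓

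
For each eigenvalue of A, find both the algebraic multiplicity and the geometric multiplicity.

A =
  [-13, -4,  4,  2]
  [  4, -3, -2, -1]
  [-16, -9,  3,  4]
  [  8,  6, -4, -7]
λ = -5: alg = 4, geom = 2

Step 1 — factor the characteristic polynomial to read off the algebraic multiplicities:
  χ_A(x) = (x + 5)^4

Step 2 — compute geometric multiplicities via the rank-nullity identity g(λ) = n − rank(A − λI):
  rank(A − (-5)·I) = 2, so dim ker(A − (-5)·I) = n − 2 = 2

Summary:
  λ = -5: algebraic multiplicity = 4, geometric multiplicity = 2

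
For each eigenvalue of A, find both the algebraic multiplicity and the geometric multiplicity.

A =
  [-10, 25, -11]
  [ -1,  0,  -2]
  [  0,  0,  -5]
λ = -5: alg = 3, geom = 1

Step 1 — factor the characteristic polynomial to read off the algebraic multiplicities:
  χ_A(x) = (x + 5)^3

Step 2 — compute geometric multiplicities via the rank-nullity identity g(λ) = n − rank(A − λI):
  rank(A − (-5)·I) = 2, so dim ker(A − (-5)·I) = n − 2 = 1

Summary:
  λ = -5: algebraic multiplicity = 3, geometric multiplicity = 1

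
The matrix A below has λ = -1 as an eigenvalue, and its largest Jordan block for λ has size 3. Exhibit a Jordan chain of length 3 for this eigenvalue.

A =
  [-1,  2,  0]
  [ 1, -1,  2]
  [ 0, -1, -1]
A Jordan chain for λ = -1 of length 3:
v_1 = (2, 0, -1)ᵀ
v_2 = (0, 1, 0)ᵀ
v_3 = (1, 0, 0)ᵀ

Let N = A − (-1)·I. We want v_3 with N^3 v_3 = 0 but N^2 v_3 ≠ 0; then v_{j-1} := N · v_j for j = 3, …, 2.

Pick v_3 = (1, 0, 0)ᵀ.
Then v_2 = N · v_3 = (0, 1, 0)ᵀ.
Then v_1 = N · v_2 = (2, 0, -1)ᵀ.

Sanity check: (A − (-1)·I) v_1 = (0, 0, 0)ᵀ = 0. ✓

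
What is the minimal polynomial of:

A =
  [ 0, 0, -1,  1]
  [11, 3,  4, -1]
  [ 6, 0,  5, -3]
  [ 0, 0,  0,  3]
x^4 - 11*x^3 + 45*x^2 - 81*x + 54

The characteristic polynomial is χ_A(x) = (x - 3)^3*(x - 2), so the eigenvalues are known. The minimal polynomial is
  m_A(x) = Π_λ (x − λ)^{k_λ}
where k_λ is the size of the *largest* Jordan block for λ (equivalently, the smallest k with (A − λI)^k v = 0 for every generalised eigenvector v of λ).

  λ = 2: largest Jordan block has size 1, contributing (x − 2)
  λ = 3: largest Jordan block has size 3, contributing (x − 3)^3

So m_A(x) = (x - 3)^3*(x - 2) = x^4 - 11*x^3 + 45*x^2 - 81*x + 54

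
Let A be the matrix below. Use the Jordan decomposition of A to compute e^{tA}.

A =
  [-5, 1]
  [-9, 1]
e^{tA} =
  [-3*t*exp(-2*t) + exp(-2*t), t*exp(-2*t)]
  [-9*t*exp(-2*t), 3*t*exp(-2*t) + exp(-2*t)]

Strategy: write A = P · J · P⁻¹ where J is a Jordan canonical form, so e^{tA} = P · e^{tJ} · P⁻¹, and e^{tJ} can be computed block-by-block.

A has Jordan form
J =
  [-2,  1]
  [ 0, -2]
(up to reordering of blocks).

Per-block formulas:
  For a 2×2 Jordan block J_2(-2): exp(t · J_2(-2)) = e^(-2t)·(I + t·N), where N is the 2×2 nilpotent shift.

After assembling e^{tJ} and conjugating by P, we get:

e^{tA} =
  [-3*t*exp(-2*t) + exp(-2*t), t*exp(-2*t)]
  [-9*t*exp(-2*t), 3*t*exp(-2*t) + exp(-2*t)]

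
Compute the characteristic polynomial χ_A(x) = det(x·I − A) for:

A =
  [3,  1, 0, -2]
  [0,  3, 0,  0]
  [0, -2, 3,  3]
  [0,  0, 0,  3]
x^4 - 12*x^3 + 54*x^2 - 108*x + 81

Expanding det(x·I − A) (e.g. by cofactor expansion or by noting that A is similar to its Jordan form J, which has the same characteristic polynomial as A) gives
  χ_A(x) = x^4 - 12*x^3 + 54*x^2 - 108*x + 81
which factors as (x - 3)^4. The eigenvalues (with algebraic multiplicities) are λ = 3 with multiplicity 4.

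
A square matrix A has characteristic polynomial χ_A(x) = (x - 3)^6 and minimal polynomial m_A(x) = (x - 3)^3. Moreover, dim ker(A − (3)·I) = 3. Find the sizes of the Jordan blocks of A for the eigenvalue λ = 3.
Block sizes for λ = 3: [3, 2, 1]

Step 1 — from the characteristic polynomial, algebraic multiplicity of λ = 3 is 6. From dim ker(A − (3)·I) = 3, there are exactly 3 Jordan blocks for λ = 3.
Step 2 — from the minimal polynomial, the factor (x − 3)^3 tells us the largest block for λ = 3 has size 3.
Step 3 — with total size 6, 3 blocks, and largest block 3, the block sizes (in nonincreasing order) are [3, 2, 1].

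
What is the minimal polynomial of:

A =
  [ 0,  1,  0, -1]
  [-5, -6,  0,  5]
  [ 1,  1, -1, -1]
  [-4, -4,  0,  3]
x^2 + 2*x + 1

The characteristic polynomial is χ_A(x) = (x + 1)^4, so the eigenvalues are known. The minimal polynomial is
  m_A(x) = Π_λ (x − λ)^{k_λ}
where k_λ is the size of the *largest* Jordan block for λ (equivalently, the smallest k with (A − λI)^k v = 0 for every generalised eigenvector v of λ).

  λ = -1: largest Jordan block has size 2, contributing (x + 1)^2

So m_A(x) = (x + 1)^2 = x^2 + 2*x + 1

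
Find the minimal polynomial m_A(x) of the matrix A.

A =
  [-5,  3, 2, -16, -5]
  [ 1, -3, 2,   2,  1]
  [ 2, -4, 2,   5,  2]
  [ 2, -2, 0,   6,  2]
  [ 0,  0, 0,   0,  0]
x^2

The characteristic polynomial is χ_A(x) = x^5, so the eigenvalues are known. The minimal polynomial is
  m_A(x) = Π_λ (x − λ)^{k_λ}
where k_λ is the size of the *largest* Jordan block for λ (equivalently, the smallest k with (A − λI)^k v = 0 for every generalised eigenvector v of λ).

  λ = 0: largest Jordan block has size 2, contributing (x − 0)^2

So m_A(x) = x^2 = x^2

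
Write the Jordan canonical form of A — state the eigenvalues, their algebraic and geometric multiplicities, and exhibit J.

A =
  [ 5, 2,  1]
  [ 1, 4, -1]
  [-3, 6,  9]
J_2(6) ⊕ J_1(6)

The characteristic polynomial is
  det(x·I − A) = x^3 - 18*x^2 + 108*x - 216 = (x - 6)^3

Eigenvalues and multiplicities (the geometric multiplicity of λ is n − rank(A − λI), which equals the number of Jordan blocks for λ):
  λ = 6: algebraic multiplicity = 3, geometric multiplicity = 2

Determining the block sizes for each eigenvalue:
  λ = 6: 2 blocks summing to 3 forces exactly one block of size 2 and the rest size 1 → block sizes [2, 1]

Assembling the blocks gives a Jordan form
J =
  [6, 1, 0]
  [0, 6, 0]
  [0, 0, 6]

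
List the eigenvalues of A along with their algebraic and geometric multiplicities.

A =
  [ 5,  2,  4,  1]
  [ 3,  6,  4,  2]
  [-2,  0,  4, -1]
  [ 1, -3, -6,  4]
λ = 4: alg = 1, geom = 1; λ = 5: alg = 3, geom = 1

Step 1 — factor the characteristic polynomial to read off the algebraic multiplicities:
  χ_A(x) = (x - 5)^3*(x - 4)

Step 2 — compute geometric multiplicities via the rank-nullity identity g(λ) = n − rank(A − λI):
  rank(A − (4)·I) = 3, so dim ker(A − (4)·I) = n − 3 = 1
  rank(A − (5)·I) = 3, so dim ker(A − (5)·I) = n − 3 = 1

Summary:
  λ = 4: algebraic multiplicity = 1, geometric multiplicity = 1
  λ = 5: algebraic multiplicity = 3, geometric multiplicity = 1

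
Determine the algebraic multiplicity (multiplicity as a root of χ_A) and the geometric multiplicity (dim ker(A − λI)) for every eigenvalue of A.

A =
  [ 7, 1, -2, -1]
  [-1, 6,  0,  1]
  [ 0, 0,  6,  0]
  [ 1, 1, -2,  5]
λ = 6: alg = 4, geom = 2

Step 1 — factor the characteristic polynomial to read off the algebraic multiplicities:
  χ_A(x) = (x - 6)^4

Step 2 — compute geometric multiplicities via the rank-nullity identity g(λ) = n − rank(A − λI):
  rank(A − (6)·I) = 2, so dim ker(A − (6)·I) = n − 2 = 2

Summary:
  λ = 6: algebraic multiplicity = 4, geometric multiplicity = 2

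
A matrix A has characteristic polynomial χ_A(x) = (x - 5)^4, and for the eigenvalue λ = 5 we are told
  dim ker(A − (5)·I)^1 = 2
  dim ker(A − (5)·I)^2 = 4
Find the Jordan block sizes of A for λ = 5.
Block sizes for λ = 5: [2, 2]

From the dimensions of kernels of powers, the number of Jordan blocks of size at least j is d_j − d_{j−1} where d_j = dim ker(N^j) (with d_0 = 0). Computing the differences gives [2, 2].
The number of blocks of size exactly k is (#blocks of size ≥ k) − (#blocks of size ≥ k + 1), so the partition is: 2 block(s) of size 2.
In nonincreasing order the block sizes are [2, 2].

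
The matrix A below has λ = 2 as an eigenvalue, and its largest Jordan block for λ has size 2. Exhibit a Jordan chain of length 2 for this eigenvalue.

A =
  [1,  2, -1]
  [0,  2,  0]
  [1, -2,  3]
A Jordan chain for λ = 2 of length 2:
v_1 = (-1, 0, 1)ᵀ
v_2 = (1, 0, 0)ᵀ

Let N = A − (2)·I. We want v_2 with N^2 v_2 = 0 but N^1 v_2 ≠ 0; then v_{j-1} := N · v_j for j = 2, …, 2.

Pick v_2 = (1, 0, 0)ᵀ.
Then v_1 = N · v_2 = (-1, 0, 1)ᵀ.

Sanity check: (A − (2)·I) v_1 = (0, 0, 0)ᵀ = 0. ✓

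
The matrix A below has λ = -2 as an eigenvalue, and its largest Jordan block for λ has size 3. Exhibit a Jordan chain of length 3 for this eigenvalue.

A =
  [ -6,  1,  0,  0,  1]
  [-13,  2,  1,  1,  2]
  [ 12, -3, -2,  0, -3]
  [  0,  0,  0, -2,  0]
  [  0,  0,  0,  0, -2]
A Jordan chain for λ = -2 of length 3:
v_1 = (3, 12, -9, 0, 0)ᵀ
v_2 = (-4, -13, 12, 0, 0)ᵀ
v_3 = (1, 0, 0, 0, 0)ᵀ

Let N = A − (-2)·I. We want v_3 with N^3 v_3 = 0 but N^2 v_3 ≠ 0; then v_{j-1} := N · v_j for j = 3, …, 2.

Pick v_3 = (1, 0, 0, 0, 0)ᵀ.
Then v_2 = N · v_3 = (-4, -13, 12, 0, 0)ᵀ.
Then v_1 = N · v_2 = (3, 12, -9, 0, 0)ᵀ.

Sanity check: (A − (-2)·I) v_1 = (0, 0, 0, 0, 0)ᵀ = 0. ✓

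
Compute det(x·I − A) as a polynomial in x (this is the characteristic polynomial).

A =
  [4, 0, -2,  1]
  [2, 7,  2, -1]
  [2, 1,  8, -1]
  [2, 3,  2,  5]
x^4 - 24*x^3 + 216*x^2 - 864*x + 1296

Expanding det(x·I − A) (e.g. by cofactor expansion or by noting that A is similar to its Jordan form J, which has the same characteristic polynomial as A) gives
  χ_A(x) = x^4 - 24*x^3 + 216*x^2 - 864*x + 1296
which factors as (x - 6)^4. The eigenvalues (with algebraic multiplicities) are λ = 6 with multiplicity 4.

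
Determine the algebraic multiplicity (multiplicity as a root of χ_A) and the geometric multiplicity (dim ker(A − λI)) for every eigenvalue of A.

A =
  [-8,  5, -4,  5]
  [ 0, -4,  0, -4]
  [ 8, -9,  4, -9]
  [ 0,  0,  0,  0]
λ = -4: alg = 2, geom = 1; λ = 0: alg = 2, geom = 2

Step 1 — factor the characteristic polynomial to read off the algebraic multiplicities:
  χ_A(x) = x^2*(x + 4)^2

Step 2 — compute geometric multiplicities via the rank-nullity identity g(λ) = n − rank(A − λI):
  rank(A − (-4)·I) = 3, so dim ker(A − (-4)·I) = n − 3 = 1
  rank(A − (0)·I) = 2, so dim ker(A − (0)·I) = n − 2 = 2

Summary:
  λ = -4: algebraic multiplicity = 2, geometric multiplicity = 1
  λ = 0: algebraic multiplicity = 2, geometric multiplicity = 2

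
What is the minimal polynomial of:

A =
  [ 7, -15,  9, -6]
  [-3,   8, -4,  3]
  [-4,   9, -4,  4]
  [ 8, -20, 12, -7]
x^3 - 3*x^2 + 3*x - 1

The characteristic polynomial is χ_A(x) = (x - 1)^4, so the eigenvalues are known. The minimal polynomial is
  m_A(x) = Π_λ (x − λ)^{k_λ}
where k_λ is the size of the *largest* Jordan block for λ (equivalently, the smallest k with (A − λI)^k v = 0 for every generalised eigenvector v of λ).

  λ = 1: largest Jordan block has size 3, contributing (x − 1)^3

So m_A(x) = (x - 1)^3 = x^3 - 3*x^2 + 3*x - 1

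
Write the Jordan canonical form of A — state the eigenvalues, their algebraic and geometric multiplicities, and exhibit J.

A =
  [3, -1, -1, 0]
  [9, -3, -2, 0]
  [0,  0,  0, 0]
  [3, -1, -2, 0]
J_3(0) ⊕ J_1(0)

The characteristic polynomial is
  det(x·I − A) = x^4

Eigenvalues and multiplicities (the geometric multiplicity of λ is n − rank(A − λI), which equals the number of Jordan blocks for λ):
  λ = 0: algebraic multiplicity = 4, geometric multiplicity = 2

Determining the block sizes for each eigenvalue:
  λ = 0: with am = 4 and gm = 2, the partition is not yet determined (e.g. several partitions of 4 into 2 parts exist). Let N = A − (0)·I. Computing rank(N^1) = 2, rank(N^2) = 1, rank(N^3) = 0; the number of blocks of size ≥ j is rank(N^{j−1}) − rank(N^j), giving [2, 1, 1]. So we have 1 block(s) of size 3, 1 block(s) of size 1 → block sizes [3, 1]

Assembling the blocks gives a Jordan form
J =
  [0, 1, 0, 0]
  [0, 0, 1, 0]
  [0, 0, 0, 0]
  [0, 0, 0, 0]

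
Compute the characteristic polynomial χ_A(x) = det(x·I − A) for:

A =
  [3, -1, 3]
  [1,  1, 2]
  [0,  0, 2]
x^3 - 6*x^2 + 12*x - 8

Expanding det(x·I − A) (e.g. by cofactor expansion or by noting that A is similar to its Jordan form J, which has the same characteristic polynomial as A) gives
  χ_A(x) = x^3 - 6*x^2 + 12*x - 8
which factors as (x - 2)^3. The eigenvalues (with algebraic multiplicities) are λ = 2 with multiplicity 3.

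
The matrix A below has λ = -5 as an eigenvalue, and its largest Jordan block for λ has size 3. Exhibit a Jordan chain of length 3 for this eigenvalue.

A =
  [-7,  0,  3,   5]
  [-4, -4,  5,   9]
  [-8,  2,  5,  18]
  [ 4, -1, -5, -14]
A Jordan chain for λ = -5 of length 3:
v_1 = (1, 2, 4, -2)ᵀ
v_2 = (0, 1, 2, -1)ᵀ
v_3 = (0, 1, 0, 0)ᵀ

Let N = A − (-5)·I. We want v_3 with N^3 v_3 = 0 but N^2 v_3 ≠ 0; then v_{j-1} := N · v_j for j = 3, …, 2.

Pick v_3 = (0, 1, 0, 0)ᵀ.
Then v_2 = N · v_3 = (0, 1, 2, -1)ᵀ.
Then v_1 = N · v_2 = (1, 2, 4, -2)ᵀ.

Sanity check: (A − (-5)·I) v_1 = (0, 0, 0, 0)ᵀ = 0. ✓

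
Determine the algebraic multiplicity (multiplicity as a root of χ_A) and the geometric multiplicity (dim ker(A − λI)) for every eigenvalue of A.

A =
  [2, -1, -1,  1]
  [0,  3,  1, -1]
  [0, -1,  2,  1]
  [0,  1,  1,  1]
λ = 2: alg = 4, geom = 2

Step 1 — factor the characteristic polynomial to read off the algebraic multiplicities:
  χ_A(x) = (x - 2)^4

Step 2 — compute geometric multiplicities via the rank-nullity identity g(λ) = n − rank(A − λI):
  rank(A − (2)·I) = 2, so dim ker(A − (2)·I) = n − 2 = 2

Summary:
  λ = 2: algebraic multiplicity = 4, geometric multiplicity = 2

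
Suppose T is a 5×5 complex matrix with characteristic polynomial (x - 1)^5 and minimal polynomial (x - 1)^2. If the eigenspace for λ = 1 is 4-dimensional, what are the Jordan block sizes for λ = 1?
Block sizes for λ = 1: [2, 1, 1, 1]

Step 1 — from the characteristic polynomial, algebraic multiplicity of λ = 1 is 5. From dim ker(T − (1)·I) = 4, there are exactly 4 Jordan blocks for λ = 1.
Step 2 — from the minimal polynomial, the factor (x − 1)^2 tells us the largest block for λ = 1 has size 2.
Step 3 — with total size 5, 4 blocks, and largest block 2, the block sizes (in nonincreasing order) are [2, 1, 1, 1].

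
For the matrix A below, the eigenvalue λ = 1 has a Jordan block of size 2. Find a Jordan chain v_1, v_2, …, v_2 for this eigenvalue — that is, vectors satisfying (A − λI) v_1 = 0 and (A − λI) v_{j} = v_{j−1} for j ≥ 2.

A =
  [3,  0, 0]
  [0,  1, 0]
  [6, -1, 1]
A Jordan chain for λ = 1 of length 2:
v_1 = (0, 0, -1)ᵀ
v_2 = (0, 1, 0)ᵀ

Let N = A − (1)·I. We want v_2 with N^2 v_2 = 0 but N^1 v_2 ≠ 0; then v_{j-1} := N · v_j for j = 2, …, 2.

Pick v_2 = (0, 1, 0)ᵀ.
Then v_1 = N · v_2 = (0, 0, -1)ᵀ.

Sanity check: (A − (1)·I) v_1 = (0, 0, 0)ᵀ = 0. ✓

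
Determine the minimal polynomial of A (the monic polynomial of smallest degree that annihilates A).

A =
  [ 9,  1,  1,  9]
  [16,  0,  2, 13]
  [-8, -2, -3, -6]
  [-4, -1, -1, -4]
x^4 - 2*x^3 - 12*x^2 - 14*x - 5

The characteristic polynomial is χ_A(x) = (x - 5)*(x + 1)^3, so the eigenvalues are known. The minimal polynomial is
  m_A(x) = Π_λ (x − λ)^{k_λ}
where k_λ is the size of the *largest* Jordan block for λ (equivalently, the smallest k with (A − λI)^k v = 0 for every generalised eigenvector v of λ).

  λ = -1: largest Jordan block has size 3, contributing (x + 1)^3
  λ = 5: largest Jordan block has size 1, contributing (x − 5)

So m_A(x) = (x - 5)*(x + 1)^3 = x^4 - 2*x^3 - 12*x^2 - 14*x - 5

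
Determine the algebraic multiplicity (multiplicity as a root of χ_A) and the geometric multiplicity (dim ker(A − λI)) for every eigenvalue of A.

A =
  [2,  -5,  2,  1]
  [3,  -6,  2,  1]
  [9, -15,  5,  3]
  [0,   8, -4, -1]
λ = -1: alg = 2, geom = 2; λ = 1: alg = 2, geom = 1

Step 1 — factor the characteristic polynomial to read off the algebraic multiplicities:
  χ_A(x) = (x - 1)^2*(x + 1)^2

Step 2 — compute geometric multiplicities via the rank-nullity identity g(λ) = n − rank(A − λI):
  rank(A − (-1)·I) = 2, so dim ker(A − (-1)·I) = n − 2 = 2
  rank(A − (1)·I) = 3, so dim ker(A − (1)·I) = n − 3 = 1

Summary:
  λ = -1: algebraic multiplicity = 2, geometric multiplicity = 2
  λ = 1: algebraic multiplicity = 2, geometric multiplicity = 1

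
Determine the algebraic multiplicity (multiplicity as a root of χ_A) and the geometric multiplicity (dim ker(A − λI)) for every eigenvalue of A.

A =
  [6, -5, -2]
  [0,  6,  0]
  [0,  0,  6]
λ = 6: alg = 3, geom = 2

Step 1 — factor the characteristic polynomial to read off the algebraic multiplicities:
  χ_A(x) = (x - 6)^3

Step 2 — compute geometric multiplicities via the rank-nullity identity g(λ) = n − rank(A − λI):
  rank(A − (6)·I) = 1, so dim ker(A − (6)·I) = n − 1 = 2

Summary:
  λ = 6: algebraic multiplicity = 3, geometric multiplicity = 2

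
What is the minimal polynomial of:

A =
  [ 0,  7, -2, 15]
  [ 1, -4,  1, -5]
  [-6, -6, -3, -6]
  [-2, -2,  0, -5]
x^3 + 9*x^2 + 27*x + 27

The characteristic polynomial is χ_A(x) = (x + 3)^4, so the eigenvalues are known. The minimal polynomial is
  m_A(x) = Π_λ (x − λ)^{k_λ}
where k_λ is the size of the *largest* Jordan block for λ (equivalently, the smallest k with (A − λI)^k v = 0 for every generalised eigenvector v of λ).

  λ = -3: largest Jordan block has size 3, contributing (x + 3)^3

So m_A(x) = (x + 3)^3 = x^3 + 9*x^2 + 27*x + 27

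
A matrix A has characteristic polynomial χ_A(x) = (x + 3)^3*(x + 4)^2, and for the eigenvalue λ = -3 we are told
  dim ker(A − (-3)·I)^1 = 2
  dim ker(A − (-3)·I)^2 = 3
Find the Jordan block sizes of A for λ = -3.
Block sizes for λ = -3: [2, 1]

From the dimensions of kernels of powers, the number of Jordan blocks of size at least j is d_j − d_{j−1} where d_j = dim ker(N^j) (with d_0 = 0). Computing the differences gives [2, 1].
The number of blocks of size exactly k is (#blocks of size ≥ k) − (#blocks of size ≥ k + 1), so the partition is: 1 block(s) of size 1, 1 block(s) of size 2.
In nonincreasing order the block sizes are [2, 1].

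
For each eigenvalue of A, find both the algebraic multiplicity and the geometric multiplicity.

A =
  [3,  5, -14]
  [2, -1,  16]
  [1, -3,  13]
λ = 5: alg = 3, geom = 1

Step 1 — factor the characteristic polynomial to read off the algebraic multiplicities:
  χ_A(x) = (x - 5)^3

Step 2 — compute geometric multiplicities via the rank-nullity identity g(λ) = n − rank(A − λI):
  rank(A − (5)·I) = 2, so dim ker(A − (5)·I) = n − 2 = 1

Summary:
  λ = 5: algebraic multiplicity = 3, geometric multiplicity = 1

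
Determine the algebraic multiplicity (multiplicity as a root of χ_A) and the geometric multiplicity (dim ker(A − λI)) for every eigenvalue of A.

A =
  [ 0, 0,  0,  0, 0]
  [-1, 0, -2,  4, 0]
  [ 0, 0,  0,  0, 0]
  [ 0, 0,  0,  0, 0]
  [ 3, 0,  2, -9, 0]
λ = 0: alg = 5, geom = 3

Step 1 — factor the characteristic polynomial to read off the algebraic multiplicities:
  χ_A(x) = x^5

Step 2 — compute geometric multiplicities via the rank-nullity identity g(λ) = n − rank(A − λI):
  rank(A − (0)·I) = 2, so dim ker(A − (0)·I) = n − 2 = 3

Summary:
  λ = 0: algebraic multiplicity = 5, geometric multiplicity = 3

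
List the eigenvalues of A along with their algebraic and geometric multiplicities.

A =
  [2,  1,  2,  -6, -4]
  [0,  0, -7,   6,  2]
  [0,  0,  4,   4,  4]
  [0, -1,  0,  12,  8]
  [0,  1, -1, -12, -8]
λ = 2: alg = 5, geom = 3

Step 1 — factor the characteristic polynomial to read off the algebraic multiplicities:
  χ_A(x) = (x - 2)^5

Step 2 — compute geometric multiplicities via the rank-nullity identity g(λ) = n − rank(A − λI):
  rank(A − (2)·I) = 2, so dim ker(A − (2)·I) = n − 2 = 3

Summary:
  λ = 2: algebraic multiplicity = 5, geometric multiplicity = 3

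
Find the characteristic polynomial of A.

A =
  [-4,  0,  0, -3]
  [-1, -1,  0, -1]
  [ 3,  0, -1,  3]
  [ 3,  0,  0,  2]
x^4 + 4*x^3 + 6*x^2 + 4*x + 1

Expanding det(x·I − A) (e.g. by cofactor expansion or by noting that A is similar to its Jordan form J, which has the same characteristic polynomial as A) gives
  χ_A(x) = x^4 + 4*x^3 + 6*x^2 + 4*x + 1
which factors as (x + 1)^4. The eigenvalues (with algebraic multiplicities) are λ = -1 with multiplicity 4.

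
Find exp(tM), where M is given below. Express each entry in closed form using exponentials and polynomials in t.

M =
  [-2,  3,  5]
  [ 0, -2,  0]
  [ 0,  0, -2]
e^{tM} =
  [exp(-2*t), 3*t*exp(-2*t), 5*t*exp(-2*t)]
  [0, exp(-2*t), 0]
  [0, 0, exp(-2*t)]

Strategy: write M = P · J · P⁻¹ where J is a Jordan canonical form, so e^{tM} = P · e^{tJ} · P⁻¹, and e^{tJ} can be computed block-by-block.

M has Jordan form
J =
  [-2,  1,  0]
  [ 0, -2,  0]
  [ 0,  0, -2]
(up to reordering of blocks).

Per-block formulas:
  For a 1×1 block at λ = -2: exp(t · [-2]) = [e^(-2t)].
  For a 2×2 Jordan block J_2(-2): exp(t · J_2(-2)) = e^(-2t)·(I + t·N), where N is the 2×2 nilpotent shift.

After assembling e^{tJ} and conjugating by P, we get:

e^{tM} =
  [exp(-2*t), 3*t*exp(-2*t), 5*t*exp(-2*t)]
  [0, exp(-2*t), 0]
  [0, 0, exp(-2*t)]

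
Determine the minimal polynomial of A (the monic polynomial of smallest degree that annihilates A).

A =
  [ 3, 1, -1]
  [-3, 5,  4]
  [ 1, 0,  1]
x^3 - 9*x^2 + 27*x - 27

The characteristic polynomial is χ_A(x) = (x - 3)^3, so the eigenvalues are known. The minimal polynomial is
  m_A(x) = Π_λ (x − λ)^{k_λ}
where k_λ is the size of the *largest* Jordan block for λ (equivalently, the smallest k with (A − λI)^k v = 0 for every generalised eigenvector v of λ).

  λ = 3: largest Jordan block has size 3, contributing (x − 3)^3

So m_A(x) = (x - 3)^3 = x^3 - 9*x^2 + 27*x - 27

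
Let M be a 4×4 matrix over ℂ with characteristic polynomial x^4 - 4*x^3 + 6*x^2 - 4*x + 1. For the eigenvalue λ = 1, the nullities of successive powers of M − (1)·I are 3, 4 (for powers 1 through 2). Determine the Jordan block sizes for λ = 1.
Block sizes for λ = 1: [2, 1, 1]

From the dimensions of kernels of powers, the number of Jordan blocks of size at least j is d_j − d_{j−1} where d_j = dim ker(N^j) (with d_0 = 0). Computing the differences gives [3, 1].
The number of blocks of size exactly k is (#blocks of size ≥ k) − (#blocks of size ≥ k + 1), so the partition is: 2 block(s) of size 1, 1 block(s) of size 2.
In nonincreasing order the block sizes are [2, 1, 1].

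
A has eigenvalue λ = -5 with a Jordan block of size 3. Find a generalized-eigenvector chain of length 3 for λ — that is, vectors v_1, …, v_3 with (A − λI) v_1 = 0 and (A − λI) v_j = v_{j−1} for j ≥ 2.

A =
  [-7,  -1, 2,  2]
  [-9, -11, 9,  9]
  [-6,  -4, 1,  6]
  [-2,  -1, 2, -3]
A Jordan chain for λ = -5 of length 3:
v_1 = (-3, 0, 0, -3)ᵀ
v_2 = (-2, -9, -6, -2)ᵀ
v_3 = (1, 0, 0, 0)ᵀ

Let N = A − (-5)·I. We want v_3 with N^3 v_3 = 0 but N^2 v_3 ≠ 0; then v_{j-1} := N · v_j for j = 3, …, 2.

Pick v_3 = (1, 0, 0, 0)ᵀ.
Then v_2 = N · v_3 = (-2, -9, -6, -2)ᵀ.
Then v_1 = N · v_2 = (-3, 0, 0, -3)ᵀ.

Sanity check: (A − (-5)·I) v_1 = (0, 0, 0, 0)ᵀ = 0. ✓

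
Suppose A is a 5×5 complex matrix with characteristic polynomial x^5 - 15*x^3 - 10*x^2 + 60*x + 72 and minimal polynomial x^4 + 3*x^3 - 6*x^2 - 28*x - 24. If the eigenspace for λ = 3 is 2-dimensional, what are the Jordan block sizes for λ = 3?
Block sizes for λ = 3: [1, 1]

Step 1 — from the characteristic polynomial, algebraic multiplicity of λ = 3 is 2. From dim ker(A − (3)·I) = 2, there are exactly 2 Jordan blocks for λ = 3.
Step 2 — from the minimal polynomial, the factor (x − 3) tells us the largest block for λ = 3 has size 1.
Step 3 — with total size 2, 2 blocks, and largest block 1, the block sizes (in nonincreasing order) are [1, 1].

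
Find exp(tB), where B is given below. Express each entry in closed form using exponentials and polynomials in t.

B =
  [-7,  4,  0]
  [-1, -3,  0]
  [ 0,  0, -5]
e^{tB} =
  [-2*t*exp(-5*t) + exp(-5*t), 4*t*exp(-5*t), 0]
  [-t*exp(-5*t), 2*t*exp(-5*t) + exp(-5*t), 0]
  [0, 0, exp(-5*t)]

Strategy: write B = P · J · P⁻¹ where J is a Jordan canonical form, so e^{tB} = P · e^{tJ} · P⁻¹, and e^{tJ} can be computed block-by-block.

B has Jordan form
J =
  [-5,  1,  0]
  [ 0, -5,  0]
  [ 0,  0, -5]
(up to reordering of blocks).

Per-block formulas:
  For a 1×1 block at λ = -5: exp(t · [-5]) = [e^(-5t)].
  For a 2×2 Jordan block J_2(-5): exp(t · J_2(-5)) = e^(-5t)·(I + t·N), where N is the 2×2 nilpotent shift.

After assembling e^{tJ} and conjugating by P, we get:

e^{tB} =
  [-2*t*exp(-5*t) + exp(-5*t), 4*t*exp(-5*t), 0]
  [-t*exp(-5*t), 2*t*exp(-5*t) + exp(-5*t), 0]
  [0, 0, exp(-5*t)]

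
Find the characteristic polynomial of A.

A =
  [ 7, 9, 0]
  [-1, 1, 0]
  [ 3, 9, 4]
x^3 - 12*x^2 + 48*x - 64

Expanding det(x·I − A) (e.g. by cofactor expansion or by noting that A is similar to its Jordan form J, which has the same characteristic polynomial as A) gives
  χ_A(x) = x^3 - 12*x^2 + 48*x - 64
which factors as (x - 4)^3. The eigenvalues (with algebraic multiplicities) are λ = 4 with multiplicity 3.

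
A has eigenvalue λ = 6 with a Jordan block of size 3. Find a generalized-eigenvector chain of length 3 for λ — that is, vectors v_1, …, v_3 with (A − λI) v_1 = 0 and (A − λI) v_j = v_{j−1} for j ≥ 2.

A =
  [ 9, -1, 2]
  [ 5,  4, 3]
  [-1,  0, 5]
A Jordan chain for λ = 6 of length 3:
v_1 = (2, 2, -2)ᵀ
v_2 = (3, 5, -1)ᵀ
v_3 = (1, 0, 0)ᵀ

Let N = A − (6)·I. We want v_3 with N^3 v_3 = 0 but N^2 v_3 ≠ 0; then v_{j-1} := N · v_j for j = 3, …, 2.

Pick v_3 = (1, 0, 0)ᵀ.
Then v_2 = N · v_3 = (3, 5, -1)ᵀ.
Then v_1 = N · v_2 = (2, 2, -2)ᵀ.

Sanity check: (A − (6)·I) v_1 = (0, 0, 0)ᵀ = 0. ✓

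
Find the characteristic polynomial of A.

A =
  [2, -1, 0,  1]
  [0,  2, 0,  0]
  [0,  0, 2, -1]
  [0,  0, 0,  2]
x^4 - 8*x^3 + 24*x^2 - 32*x + 16

Expanding det(x·I − A) (e.g. by cofactor expansion or by noting that A is similar to its Jordan form J, which has the same characteristic polynomial as A) gives
  χ_A(x) = x^4 - 8*x^3 + 24*x^2 - 32*x + 16
which factors as (x - 2)^4. The eigenvalues (with algebraic multiplicities) are λ = 2 with multiplicity 4.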